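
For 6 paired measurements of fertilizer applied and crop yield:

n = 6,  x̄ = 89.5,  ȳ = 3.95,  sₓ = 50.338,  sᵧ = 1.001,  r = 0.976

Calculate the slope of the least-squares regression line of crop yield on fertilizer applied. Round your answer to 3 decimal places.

b = r · sᵧ/sₓ = 0.976 · 1.001/50.338 = 0.019408

0.019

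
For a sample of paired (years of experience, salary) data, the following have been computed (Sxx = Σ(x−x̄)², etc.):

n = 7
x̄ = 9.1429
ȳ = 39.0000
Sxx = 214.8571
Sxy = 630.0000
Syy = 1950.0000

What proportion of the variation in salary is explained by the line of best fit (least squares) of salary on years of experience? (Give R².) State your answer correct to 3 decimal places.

R² = Sxy²/(Sxx·Syy) = (630)²/(214.8571·1950) = 0.947320

0.947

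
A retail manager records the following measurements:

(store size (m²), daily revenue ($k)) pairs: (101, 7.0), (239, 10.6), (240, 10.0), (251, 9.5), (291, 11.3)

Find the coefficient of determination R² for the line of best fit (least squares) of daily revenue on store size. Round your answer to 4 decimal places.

0.9103

n = 5, Σx = 1122, Σy = 48.4, Σxy = 11313.2, Σx² = 272604, Σy² = 479.3
Sxx = Σx² − (Σx)²/n = 272604 − 251776.8 = 20827.2
Sxy = Σxy − (Σx)(Σy)/n = 11313.2 − 10860.96 = 452.24
Syy = Σy² − (Σy)²/n = 479.3 − 468.512 = 10.788
R² = Sxy²/(Sxx·Syy) = (452.24)²/(20827.2·10.788) = 0.910261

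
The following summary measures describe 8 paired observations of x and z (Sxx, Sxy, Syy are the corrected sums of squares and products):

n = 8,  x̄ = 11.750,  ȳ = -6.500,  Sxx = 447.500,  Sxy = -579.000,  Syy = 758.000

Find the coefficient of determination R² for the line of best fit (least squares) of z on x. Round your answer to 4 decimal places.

R² = Sxy²/(Sxx·Syy) = (-579)²/(447.5·758) = 0.988314

0.9883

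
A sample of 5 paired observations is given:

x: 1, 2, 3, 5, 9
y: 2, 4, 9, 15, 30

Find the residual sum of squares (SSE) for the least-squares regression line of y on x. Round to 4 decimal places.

n = 5, Σx = 20, Σy = 60, Σxy = 382, Σx² = 120, Σy² = 1226
Sxx = Σx² − (Σx)²/n = 120 − 80 = 40
Sxy = Σxy − (Σx)(Σy)/n = 382 − 240 = 142
Syy = Σy² − (Σy)²/n = 1226 − 720 = 506
b = Sxy/Sxx = 142/40 = 3.55
SSE = Syy − b·Sxy = 506 − 3.55·142 = 1.9

1.9000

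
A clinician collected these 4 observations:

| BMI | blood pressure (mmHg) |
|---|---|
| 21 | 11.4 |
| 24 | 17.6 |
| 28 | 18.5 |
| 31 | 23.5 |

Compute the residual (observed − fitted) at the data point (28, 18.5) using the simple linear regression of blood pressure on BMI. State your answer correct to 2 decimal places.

-1.40

n = 4, Σx = 104, Σy = 71, Σxy = 1908.3, Σx² = 2762
Sxx = Σx² − (Σx)²/n = 2762 − 2704 = 58
Sxy = Σxy − (Σx)(Σy)/n = 1908.3 − 1846 = 62.3
b = Sxy/Sxx = 62.3/58 = 1.074138
a = ȳ − b·x̄ = 17.75 − 1.074138·26 = -10.177586
ŷ(28) = -10.177586 + 1.074138·28 = 19.898276
residual = y − ŷ = 18.5 − 19.898276 = -1.398276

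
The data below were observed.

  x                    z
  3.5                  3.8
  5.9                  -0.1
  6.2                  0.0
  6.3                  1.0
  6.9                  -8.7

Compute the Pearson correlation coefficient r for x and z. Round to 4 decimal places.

-0.7293

n = 5, Σx = 28.8, Σy = -4, Σxy = -41.02, Σx² = 172.8, Σy² = 91.14
Sxx = Σx² − (Σx)²/n = 172.8 − 165.888 = 6.912
Sxy = Σxy − (Σx)(Σy)/n = -41.02 − (-23.04) = -17.98
Syy = Σy² − (Σy)²/n = 91.14 − 3.2 = 87.94
r = Sxy/√(Sxx·Syy) = -17.98/√(607.84128) = -17.98/24.654437 = -0.729280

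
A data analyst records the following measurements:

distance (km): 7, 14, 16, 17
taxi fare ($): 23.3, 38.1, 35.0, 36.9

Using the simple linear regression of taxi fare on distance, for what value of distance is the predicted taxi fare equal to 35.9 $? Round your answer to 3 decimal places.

n = 4, Σx = 54, Σy = 133.3, Σxy = 1883.8, Σx² = 790
Sxx = Σx² − (Σx)²/n = 790 − 729 = 61
Sxy = Σxy − (Σx)(Σy)/n = 1883.8 − 1799.55 = 84.25
b = Sxy/Sxx = 84.25/61 = 1.381148
a = ȳ − b·x̄ = 33.325 − 1.381148·13.5 = 14.679508
Set a + b·x = 35.9: x = (35.9 − 14.679508) / 1.381148 = 15.364392

15.364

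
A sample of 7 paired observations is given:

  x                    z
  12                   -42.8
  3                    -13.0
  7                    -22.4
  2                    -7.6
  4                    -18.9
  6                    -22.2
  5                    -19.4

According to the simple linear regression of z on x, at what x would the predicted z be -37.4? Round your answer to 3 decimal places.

10.608

n = 7, Σx = 39, Σy = -146.3, Σxy = -1030.4, Σx² = 283
Sxx = Σx² − (Σx)²/n = 283 − 217.285714 = 65.714286
Sxy = Σxy − (Σx)(Σy)/n = -1030.4 − (-815.1) = -215.3
b = Sxy/Sxx = -215.3/65.714286 = -3.276304
a = ȳ − b·x̄ = -20.9 − (-3.276304)·5.571429 = -2.646304
Set a + b·x = -37.4: x = (-37.4 − (-2.646304)) / (-3.276304) = 10.607591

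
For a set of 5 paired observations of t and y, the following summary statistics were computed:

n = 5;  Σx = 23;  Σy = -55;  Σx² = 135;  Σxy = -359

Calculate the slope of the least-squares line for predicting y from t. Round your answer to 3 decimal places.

Sxx = Σx² − (Σx)²/n = 135 − 105.8 = 29.2
Sxy = Σxy − (Σx)(Σy)/n = -359 − (-253) = -106
b = Sxy/Sxx = -106/29.2 = -3.630137

-3.630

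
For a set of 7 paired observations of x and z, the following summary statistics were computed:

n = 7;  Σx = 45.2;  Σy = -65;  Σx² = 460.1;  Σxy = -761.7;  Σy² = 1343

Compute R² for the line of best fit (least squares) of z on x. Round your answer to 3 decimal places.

0.940

Sxx = Σx² − (Σx)²/n = 460.1 − 291.862857 = 168.237143
Sxy = Σxy − (Σx)(Σy)/n = -761.7 − (-419.714286) = -341.985714
Syy = Σy² − (Σy)²/n = 1343 − 603.571429 = 739.428571
R² = Sxy²/(Sxx·Syy) = (-341.985714)²/(168.237143·739.428571) = 0.940151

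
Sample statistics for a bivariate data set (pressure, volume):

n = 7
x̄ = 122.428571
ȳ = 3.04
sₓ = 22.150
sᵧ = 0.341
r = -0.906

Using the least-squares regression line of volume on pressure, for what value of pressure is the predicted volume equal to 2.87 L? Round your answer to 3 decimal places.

b = r · sᵧ/sₓ = -0.906 · 0.341/22.15 = -0.013948
a = ȳ − b·x̄ = 3.04 − (-0.013948)·122.428571 = 4.747622
Set a + b·x = 2.87: x = (2.87 − 4.747622) / (-0.013948) = 134.616785

134.617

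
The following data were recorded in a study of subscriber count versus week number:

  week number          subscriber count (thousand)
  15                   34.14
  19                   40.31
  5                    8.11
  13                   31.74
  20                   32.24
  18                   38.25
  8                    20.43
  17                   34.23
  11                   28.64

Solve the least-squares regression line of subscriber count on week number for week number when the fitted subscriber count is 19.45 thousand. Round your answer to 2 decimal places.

8.05

n = 9, Σx = 126, Σy = 268.09, Σxy = 4124.85, Σx² = 1978
Sxx = Σx² − (Σx)²/n = 1978 − 1764 = 214
Sxy = Σxy − (Σx)(Σy)/n = 4124.85 − 3753.26 = 371.59
b = Sxy/Sxx = 371.59/214 = 1.736402
a = ȳ − b·x̄ = 29.787778 − 1.736402·14 = 5.478152
Set a + b·x = 19.45: x = (19.45 − 5.478152) / 1.736402 = 8.046437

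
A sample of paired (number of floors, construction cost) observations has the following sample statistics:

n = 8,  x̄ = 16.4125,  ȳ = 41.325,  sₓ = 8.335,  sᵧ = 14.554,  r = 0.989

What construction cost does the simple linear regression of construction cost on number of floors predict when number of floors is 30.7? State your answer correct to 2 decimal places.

66.00

b = r · sᵧ/sₓ = 0.989 · 14.554/8.335 = 1.726923
a = ȳ − b·x̄ = 41.325 − 1.726923·16.4125 = 12.981871
ŷ(30.7) = a + b·30.7 = 12.981871 + 1.726923·30.7 = 65.998417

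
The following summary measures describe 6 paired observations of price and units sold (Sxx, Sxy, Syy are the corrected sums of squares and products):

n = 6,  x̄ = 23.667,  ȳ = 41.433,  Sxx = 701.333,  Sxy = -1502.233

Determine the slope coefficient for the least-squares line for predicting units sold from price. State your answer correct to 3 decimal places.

b = Sxy/Sxx = -1502.233/701.333 = -2.141968

-2.142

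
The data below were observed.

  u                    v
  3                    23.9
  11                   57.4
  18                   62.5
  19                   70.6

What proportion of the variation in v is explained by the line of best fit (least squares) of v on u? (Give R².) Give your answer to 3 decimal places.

0.912

n = 4, Σx = 51, Σy = 214.4, Σxy = 3169.5, Σx² = 815, Σy² = 12756.58
Sxx = Σx² − (Σx)²/n = 815 − 650.25 = 164.75
Sxy = Σxy − (Σx)(Σy)/n = 3169.5 − 2733.6 = 435.9
Syy = Σy² − (Σy)²/n = 12756.58 − 11491.84 = 1264.74
R² = Sxy²/(Sxx·Syy) = (435.9)²/(164.75·1264.74) = 0.911900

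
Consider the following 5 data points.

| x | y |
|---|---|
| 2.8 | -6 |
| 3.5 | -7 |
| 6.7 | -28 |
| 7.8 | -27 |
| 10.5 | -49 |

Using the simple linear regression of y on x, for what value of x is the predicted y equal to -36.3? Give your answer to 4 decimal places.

8.5964

n = 5, Σx = 31.3, Σy = -117, Σxy = -954, Σx² = 236.07
Sxx = Σx² − (Σx)²/n = 236.07 − 195.938 = 40.132
Sxy = Σxy − (Σx)(Σy)/n = -954 − (-732.42) = -221.58
b = Sxy/Sxx = -221.58/40.132 = -5.521280
a = ȳ − b·x̄ = -23.4 − (-5.521280)·6.26 = 11.163211
Set a + b·x = -36.3: x = (-36.3 − 11.163211) / (-5.521280) = 8.596415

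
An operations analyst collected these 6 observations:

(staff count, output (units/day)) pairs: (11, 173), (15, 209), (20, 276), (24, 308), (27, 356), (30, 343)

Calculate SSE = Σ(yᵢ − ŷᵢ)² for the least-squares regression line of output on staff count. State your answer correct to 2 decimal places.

n = 6, Σx = 127, Σy = 1665, Σxy = 37852, Σx² = 2951, Σy² = 489035
Sxx = Σx² − (Σx)²/n = 2951 − 2688.166667 = 262.833333
Sxy = Σxy − (Σx)(Σy)/n = 37852 − 35242.5 = 2609.5
Syy = Σy² − (Σy)²/n = 489035 − 462037.5 = 26997.5
b = Sxy/Sxx = 2609.5/262.833333 = 9.928345
SSE = Syy − b·Sxy = 26997.5 − 9.928345·2609.5 = 1089.483830

1089.48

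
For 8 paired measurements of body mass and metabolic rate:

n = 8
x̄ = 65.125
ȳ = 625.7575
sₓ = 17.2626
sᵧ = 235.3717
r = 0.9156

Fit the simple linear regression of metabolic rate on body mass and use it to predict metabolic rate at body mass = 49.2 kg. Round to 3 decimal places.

b = r · sᵧ/sₓ = 0.9156 · 235.3717/17.2626 = 12.484002
a = ȳ − b·x̄ = 625.7575 − 12.484002·65.125 = -187.263114
ŷ(49.2) = a + b·49.2 = -187.263114 + 12.484002·49.2 = 426.949772

426.950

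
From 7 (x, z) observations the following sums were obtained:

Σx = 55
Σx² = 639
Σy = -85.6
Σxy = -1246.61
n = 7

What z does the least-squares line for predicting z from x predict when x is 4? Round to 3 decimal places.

Sxx = Σx² − (Σx)²/n = 639 − 432.142857 = 206.857143
Sxy = Σxy − (Σx)(Σy)/n = -1246.61 − (-672.571429) = -574.038571
b = Sxy/Sxx = -574.038571/206.857143 = -2.775048
a = ȳ − b·x̄ = -12.228571 − (-2.775048)·7.857143 = 9.575380
ŷ(4) = a + b·4 = 9.575380 + (-2.775048)·4 = -1.524814

-1.525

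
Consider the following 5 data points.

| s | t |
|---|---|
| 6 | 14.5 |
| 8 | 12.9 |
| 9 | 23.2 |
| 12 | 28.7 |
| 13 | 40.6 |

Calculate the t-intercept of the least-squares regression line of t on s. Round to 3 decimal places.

-10.765

n = 5, Σx = 48, Σy = 119.9, Σxy = 1271.2, Σx² = 494
Sxx = Σx² − (Σx)²/n = 494 − 460.8 = 33.2
Sxy = Σxy − (Σx)(Σy)/n = 1271.2 − 1151.04 = 120.16
b = Sxy/Sxx = 120.16/33.2 = 3.619277
a = ȳ − b·x̄ = 23.98 − 3.619277·9.6 = -10.765060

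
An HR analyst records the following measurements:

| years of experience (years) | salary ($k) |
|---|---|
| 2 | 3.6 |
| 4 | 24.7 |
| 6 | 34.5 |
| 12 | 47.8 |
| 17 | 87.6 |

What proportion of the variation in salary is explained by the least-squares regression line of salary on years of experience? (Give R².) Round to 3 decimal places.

0.942

n = 5, Σx = 41, Σy = 198.2, Σxy = 2375.8, Σx² = 489, Σy² = 11771.9
Sxx = Σx² − (Σx)²/n = 489 − 336.2 = 152.8
Sxy = Σxy − (Σx)(Σy)/n = 2375.8 − 1625.24 = 750.56
Syy = Σy² − (Σy)²/n = 11771.9 − 7856.648 = 3915.252
R² = Sxy²/(Sxx·Syy) = (750.56)²/(152.8·3915.252) = 0.941646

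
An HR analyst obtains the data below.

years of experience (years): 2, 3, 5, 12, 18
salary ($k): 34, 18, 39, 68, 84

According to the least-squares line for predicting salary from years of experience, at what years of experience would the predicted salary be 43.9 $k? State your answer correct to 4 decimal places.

6.7529

n = 5, Σx = 40, Σy = 243, Σxy = 2645, Σx² = 506
Sxx = Σx² − (Σx)²/n = 506 − 320 = 186
Sxy = Σxy − (Σx)(Σy)/n = 2645 − 1944 = 701
b = Sxy/Sxx = 701/186 = 3.768817
a = ȳ − b·x̄ = 48.6 − 3.768817·8 = 18.449462
Set a + b·x = 43.9: x = (43.9 − 18.449462) / 3.768817 = 6.752924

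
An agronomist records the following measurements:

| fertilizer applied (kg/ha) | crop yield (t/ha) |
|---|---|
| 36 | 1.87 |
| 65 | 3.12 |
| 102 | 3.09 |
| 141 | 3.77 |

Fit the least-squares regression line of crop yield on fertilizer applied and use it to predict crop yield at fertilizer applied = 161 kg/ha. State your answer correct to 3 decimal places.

n = 4, Σx = 344, Σy = 11.85, Σxy = 1116.87, Σx² = 35806
Sxx = Σx² − (Σx)²/n = 35806 − 29584 = 6222
Sxy = Σxy − (Σx)(Σy)/n = 1116.87 − 1019.1 = 97.77
b = Sxy/Sxx = 97.77/6222 = 0.015714
a = ȳ − b·x̄ = 2.9625 − 0.015714·86 = 1.611131
ŷ(161) = a + b·161 = 1.611131 + 0.015714·161 = 4.141020

4.141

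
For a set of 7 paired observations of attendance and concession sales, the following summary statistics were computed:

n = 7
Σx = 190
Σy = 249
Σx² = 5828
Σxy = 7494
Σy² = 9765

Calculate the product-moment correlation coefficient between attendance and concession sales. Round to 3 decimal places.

Sxx = Σx² − (Σx)²/n = 5828 − 5157.142857 = 670.857143
Sxy = Σxy − (Σx)(Σy)/n = 7494 − 6758.571429 = 735.428571
Syy = Σy² − (Σy)²/n = 9765 − 8857.285714 = 907.714286
r = Sxy/√(Sxx·Syy) = 735.428571/√(608946.612245) = 735.428571/780.350314 = 0.942434

0.942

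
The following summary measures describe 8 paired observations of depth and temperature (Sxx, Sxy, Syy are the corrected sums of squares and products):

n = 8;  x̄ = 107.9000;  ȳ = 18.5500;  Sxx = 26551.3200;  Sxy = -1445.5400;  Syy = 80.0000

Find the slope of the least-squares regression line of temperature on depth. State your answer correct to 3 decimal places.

-0.054

b = Sxy/Sxx = -1445.54/26551.32 = -0.054443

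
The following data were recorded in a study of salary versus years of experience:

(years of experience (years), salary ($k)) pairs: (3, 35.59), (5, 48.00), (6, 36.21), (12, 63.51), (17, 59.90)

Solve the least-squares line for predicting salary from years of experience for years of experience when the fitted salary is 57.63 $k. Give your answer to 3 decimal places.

13.335

n = 5, Σx = 43, Σy = 243.21, Σxy = 2344.45, Σx² = 503
Sxx = Σx² − (Σx)²/n = 503 − 369.8 = 133.2
Sxy = Σxy − (Σx)(Σy)/n = 2344.45 − 2091.606 = 252.844
b = Sxy/Sxx = 252.844/133.2 = 1.898228
a = ȳ − b·x̄ = 48.642 − 1.898228·8.6 = 32.317237
Set a + b·x = 57.63: x = (57.63 − 32.317237) / 1.898228 = 13.334942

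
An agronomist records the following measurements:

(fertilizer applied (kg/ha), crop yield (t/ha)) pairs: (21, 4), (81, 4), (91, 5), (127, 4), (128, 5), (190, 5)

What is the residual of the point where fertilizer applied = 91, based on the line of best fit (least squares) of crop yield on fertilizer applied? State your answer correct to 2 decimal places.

0.59

n = 6, Σx = 638, Σy = 27, Σxy = 2961, Σx² = 83896
Sxx = Σx² − (Σx)²/n = 83896 − 67840.666667 = 16055.333333
Sxy = Σxy − (Σx)(Σy)/n = 2961 − 2871 = 90
b = Sxy/Sxx = 90/16055.333333 = 0.005606
a = ȳ − b·x̄ = 4.5 − 0.005606·106.333333 = 3.903936
ŷ(91) = 3.903936 + 0.005606·91 = 4.414047
residual = y − ŷ = 5 − 4.414047 = 0.585953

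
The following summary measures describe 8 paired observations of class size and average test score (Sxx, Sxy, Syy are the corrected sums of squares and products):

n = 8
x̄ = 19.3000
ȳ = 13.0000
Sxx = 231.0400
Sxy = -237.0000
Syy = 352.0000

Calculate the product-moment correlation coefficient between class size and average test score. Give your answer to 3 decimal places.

r = Sxy/√(Sxx·Syy) = -237/√(81326.08) = -237/285.177278 = -0.831062

-0.831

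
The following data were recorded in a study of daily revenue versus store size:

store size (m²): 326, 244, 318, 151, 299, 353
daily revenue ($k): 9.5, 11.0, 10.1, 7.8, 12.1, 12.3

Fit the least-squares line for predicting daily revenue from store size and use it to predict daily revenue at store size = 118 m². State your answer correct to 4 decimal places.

7.8659

n = 6, Σx = 1691, Σy = 62.8, Σxy = 18130.4, Σx² = 503747
Sxx = Σx² − (Σx)²/n = 503747 − 476580.166667 = 27166.833333
Sxy = Σxy − (Σx)(Σy)/n = 18130.4 − 17699.133333 = 431.266667
b = Sxy/Sxx = 431.266667/27166.833333 = 0.015875
a = ȳ − b·x̄ = 10.466667 − 0.015875·281.833333 = 5.992633
ŷ(118) = a + b·118 = 5.992633 + 0.015875·118 = 7.865854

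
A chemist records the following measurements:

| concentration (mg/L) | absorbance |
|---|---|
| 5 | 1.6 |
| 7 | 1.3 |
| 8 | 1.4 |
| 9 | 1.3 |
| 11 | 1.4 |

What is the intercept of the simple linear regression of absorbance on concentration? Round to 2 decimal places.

n = 5, Σx = 40, Σy = 7, Σxy = 55.4, Σx² = 340
Sxx = Σx² − (Σx)²/n = 340 − 320 = 20
Sxy = Σxy − (Σx)(Σy)/n = 55.4 − 56 = -0.6
b = Sxy/Sxx = -0.6/20 = -0.03
a = ȳ − b·x̄ = 1.4 − (-0.03)·8 = 1.64

1.64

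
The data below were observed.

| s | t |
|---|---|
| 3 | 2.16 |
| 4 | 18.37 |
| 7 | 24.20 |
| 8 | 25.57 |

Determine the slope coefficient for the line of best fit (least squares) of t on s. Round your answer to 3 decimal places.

n = 4, Σx = 22, Σy = 70.3, Σxy = 453.92, Σx² = 138
Sxx = Σx² − (Σx)²/n = 138 − 121 = 17
Sxy = Σxy − (Σx)(Σy)/n = 453.92 − 386.65 = 67.27
b = Sxy/Sxx = 67.27/17 = 3.957059

3.957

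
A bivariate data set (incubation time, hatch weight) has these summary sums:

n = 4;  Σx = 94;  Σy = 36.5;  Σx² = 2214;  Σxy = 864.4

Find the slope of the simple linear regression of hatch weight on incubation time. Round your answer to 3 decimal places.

Sxx = Σx² − (Σx)²/n = 2214 − 2209 = 5
Sxy = Σxy − (Σx)(Σy)/n = 864.4 − 857.75 = 6.65
b = Sxy/Sxx = 6.65/5 = 1.33

1.330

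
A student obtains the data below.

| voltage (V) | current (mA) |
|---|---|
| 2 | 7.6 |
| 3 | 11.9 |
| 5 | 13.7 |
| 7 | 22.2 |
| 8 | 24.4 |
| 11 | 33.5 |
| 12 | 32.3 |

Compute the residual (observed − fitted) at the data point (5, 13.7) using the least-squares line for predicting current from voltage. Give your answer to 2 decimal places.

n = 7, Σx = 48, Σy = 145.6, Σxy = 1226.1, Σx² = 416
Sxx = Σx² − (Σx)²/n = 416 − 329.142857 = 86.857143
Sxy = Σxy − (Σx)(Σy)/n = 1226.1 − 998.4 = 227.7
b = Sxy/Sxx = 227.7/86.857143 = 2.621546
a = ȳ − b·x̄ = 20.8 − 2.621546·6.857143 = 2.823684
ŷ(5) = 2.823684 + 2.621546·5 = 15.931414
residual = y − ŷ = 13.7 − 15.931414 = -2.231414

-2.23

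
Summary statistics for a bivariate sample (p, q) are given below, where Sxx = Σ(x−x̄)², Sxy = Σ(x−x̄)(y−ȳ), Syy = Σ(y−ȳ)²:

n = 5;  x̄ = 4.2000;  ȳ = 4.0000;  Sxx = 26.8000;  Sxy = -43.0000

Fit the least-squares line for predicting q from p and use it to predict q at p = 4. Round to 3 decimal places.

4.321

b = Sxy/Sxx = -43/26.8 = -1.604478
a = ȳ − b·x̄ = 4 − (-1.604478)·4.2 = 10.738806
ŷ(4) = a + b·4 = 10.738806 + (-1.604478)·4 = 4.320896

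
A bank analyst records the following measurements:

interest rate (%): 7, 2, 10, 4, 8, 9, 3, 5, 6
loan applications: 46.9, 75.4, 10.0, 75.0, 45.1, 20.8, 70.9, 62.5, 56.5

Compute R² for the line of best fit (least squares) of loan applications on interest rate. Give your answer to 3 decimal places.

n = 9, Σx = 54, Σy = 463.1, Σxy = 2291.3, Σx² = 384, Σy² = 28201.73
Sxx = Σx² − (Σx)²/n = 384 − 324 = 60
Sxy = Σxy − (Σx)(Σy)/n = 2291.3 − 2778.6 = -487.3
Syy = Σy² − (Σy)²/n = 28201.73 − 23829.067778 = 4372.662222
R² = Sxy²/(Sxx·Syy) = (-487.3)²/(60·4372.662222) = 0.905098

0.905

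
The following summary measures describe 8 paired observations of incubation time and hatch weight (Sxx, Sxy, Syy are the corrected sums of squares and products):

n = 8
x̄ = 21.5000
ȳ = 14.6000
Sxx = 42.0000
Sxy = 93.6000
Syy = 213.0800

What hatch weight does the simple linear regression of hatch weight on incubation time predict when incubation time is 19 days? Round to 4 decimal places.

9.0286

b = Sxy/Sxx = 93.6/42 = 2.228571
a = ȳ − b·x̄ = 14.6 − 2.228571·21.5 = -33.314286
ŷ(19) = a + b·19 = -33.314286 + 2.228571·19 = 9.028571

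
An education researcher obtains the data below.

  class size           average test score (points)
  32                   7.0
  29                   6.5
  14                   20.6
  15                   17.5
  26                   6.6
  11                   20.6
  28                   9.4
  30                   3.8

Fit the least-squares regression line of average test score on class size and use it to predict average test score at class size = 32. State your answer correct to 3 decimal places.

n = 8, Σx = 185, Σy = 92, Σxy = 1738.8, Σx² = 4767
Sxx = Σx² − (Σx)²/n = 4767 − 4278.125 = 488.875
Sxy = Σxy − (Σx)(Σy)/n = 1738.8 − 2127.5 = -388.7
b = Sxy/Sxx = -388.7/488.875 = -0.795091
a = ȳ − b·x̄ = 11.5 − (-0.795091)·23.125 = 29.886474
ŷ(32) = a + b·32 = 29.886474 + (-0.795091)·32 = 4.443569

4.444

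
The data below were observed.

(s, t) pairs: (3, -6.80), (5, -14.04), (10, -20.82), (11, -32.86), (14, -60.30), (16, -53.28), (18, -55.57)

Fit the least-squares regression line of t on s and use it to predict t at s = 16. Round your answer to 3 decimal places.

n = 7, Σx = 77, Σy = -243.67, Σxy = -3357.2, Σx² = 1031
Sxx = Σx² − (Σx)²/n = 1031 − 847 = 184
Sxy = Σxy − (Σx)(Σy)/n = -3357.2 − (-2680.37) = -676.83
b = Sxy/Sxx = -676.83/184 = -3.678424
a = ȳ − b·x̄ = -34.81 − (-3.678424)·11 = 5.652663
ŷ(16) = a + b·16 = 5.652663 + (-3.678424)·16 = -53.202120

-53.202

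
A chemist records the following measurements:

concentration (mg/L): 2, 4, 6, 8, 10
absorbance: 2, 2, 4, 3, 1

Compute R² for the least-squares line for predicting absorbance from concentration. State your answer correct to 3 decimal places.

0.019

n = 5, Σx = 30, Σy = 12, Σxy = 70, Σx² = 220, Σy² = 34
Sxx = Σx² − (Σx)²/n = 220 − 180 = 40
Sxy = Σxy − (Σx)(Σy)/n = 70 − 72 = -2
Syy = Σy² − (Σy)²/n = 34 − 28.8 = 5.2
R² = Sxy²/(Sxx·Syy) = (-2)²/(40·5.2) = 0.019231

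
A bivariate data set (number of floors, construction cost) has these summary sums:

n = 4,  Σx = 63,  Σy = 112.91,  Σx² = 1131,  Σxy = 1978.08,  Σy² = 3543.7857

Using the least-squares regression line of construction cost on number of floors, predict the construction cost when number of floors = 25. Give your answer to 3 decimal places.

Sxx = Σx² − (Σx)²/n = 1131 − 992.25 = 138.75
Sxy = Σxy − (Σx)(Σy)/n = 1978.08 − 1778.3325 = 199.7475
b = Sxy/Sxx = 199.7475/138.75 = 1.439622
a = ȳ − b·x̄ = 28.2275 − 1.439622·15.75 = 5.553459
ŷ(25) = a + b·25 = 5.553459 + 1.439622·25 = 41.544

41.544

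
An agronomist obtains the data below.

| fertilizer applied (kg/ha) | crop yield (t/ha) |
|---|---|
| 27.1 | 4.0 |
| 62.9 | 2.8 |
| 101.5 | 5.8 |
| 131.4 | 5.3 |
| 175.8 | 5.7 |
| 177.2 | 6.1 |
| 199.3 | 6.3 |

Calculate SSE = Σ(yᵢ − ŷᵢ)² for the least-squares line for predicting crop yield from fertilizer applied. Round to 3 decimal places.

n = 7, Σx = 875.2, Σy = 36, Σxy = 4908.21, Σx² = 134285, Σy² = 194.96
Sxx = Σx² − (Σx)²/n = 134285 − 109425.005714 = 24859.994286
Sxy = Σxy − (Σx)(Σy)/n = 4908.21 − 4501.028571 = 407.181429
Syy = Σy² − (Σy)²/n = 194.96 − 185.142857 = 9.817143
b = Sxy/Sxx = 407.181429/24859.994286 = 0.016379
SSE = Syy − b·Sxy = 9.817143 − 0.016379·407.181429 = 3.147925

3.148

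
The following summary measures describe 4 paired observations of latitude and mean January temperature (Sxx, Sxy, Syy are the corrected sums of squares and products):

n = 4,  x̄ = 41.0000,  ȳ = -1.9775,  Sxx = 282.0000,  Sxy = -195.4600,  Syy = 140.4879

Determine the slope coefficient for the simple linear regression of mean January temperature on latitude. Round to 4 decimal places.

b = Sxy/Sxx = -195.46/282 = -0.693121

-0.6931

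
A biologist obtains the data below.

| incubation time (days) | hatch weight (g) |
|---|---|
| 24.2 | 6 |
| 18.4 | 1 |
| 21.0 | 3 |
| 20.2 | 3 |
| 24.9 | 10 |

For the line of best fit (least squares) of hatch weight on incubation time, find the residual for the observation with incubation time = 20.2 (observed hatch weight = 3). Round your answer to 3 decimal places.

0.250

n = 5, Σx = 108.7, Σy = 23, Σxy = 536.2, Σx² = 2393.25
Sxx = Σx² − (Σx)²/n = 2393.25 − 2363.138 = 30.112
Sxy = Σxy − (Σx)(Σy)/n = 536.2 − 500.02 = 36.18
b = Sxy/Sxx = 36.18/30.112 = 1.201514
a = ȳ − b·x̄ = 4.6 − 1.201514·21.74 = -21.520922
ŷ(20.2) = -21.520922 + 1.201514·20.2 = 2.749668
residual = y − ŷ = 3 − 2.749668 = 0.250332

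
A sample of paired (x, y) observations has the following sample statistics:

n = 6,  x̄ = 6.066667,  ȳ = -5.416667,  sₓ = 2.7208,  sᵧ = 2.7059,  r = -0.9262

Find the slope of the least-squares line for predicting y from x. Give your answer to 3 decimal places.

-0.921

b = r · sᵧ/sₓ = -0.9262 · 2.7059/2.7208 = -0.921128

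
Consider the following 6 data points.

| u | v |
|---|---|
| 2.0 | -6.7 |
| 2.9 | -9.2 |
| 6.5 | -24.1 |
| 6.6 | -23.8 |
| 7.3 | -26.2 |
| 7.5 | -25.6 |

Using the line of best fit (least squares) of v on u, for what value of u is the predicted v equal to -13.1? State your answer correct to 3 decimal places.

3.798

n = 6, Σx = 32.8, Σy = -115.6, Σxy = -737.07, Σx² = 207.76
Sxx = Σx² − (Σx)²/n = 207.76 − 179.306667 = 28.453333
Sxy = Σxy − (Σx)(Σy)/n = -737.07 − (-631.946667) = -105.123333
b = Sxy/Sxx = -105.123333/28.453333 = -3.694588
a = ȳ − b·x̄ = -19.266667 − (-3.694588)·5.466667 = 0.930412
Set a + b·x = -13.1: x = (-13.1 − 0.930412) / (-3.694588) = 3.797558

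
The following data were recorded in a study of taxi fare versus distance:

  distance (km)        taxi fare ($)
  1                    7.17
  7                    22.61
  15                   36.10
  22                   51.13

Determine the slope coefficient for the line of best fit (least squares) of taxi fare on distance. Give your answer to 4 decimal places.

n = 4, Σx = 45, Σy = 117.01, Σxy = 1831.8, Σx² = 759
Sxx = Σx² − (Σx)²/n = 759 − 506.25 = 252.75
Sxy = Σxy − (Σx)(Σy)/n = 1831.8 − 1316.3625 = 515.4375
b = Sxy/Sxx = 515.4375/252.75 = 2.039318

2.0393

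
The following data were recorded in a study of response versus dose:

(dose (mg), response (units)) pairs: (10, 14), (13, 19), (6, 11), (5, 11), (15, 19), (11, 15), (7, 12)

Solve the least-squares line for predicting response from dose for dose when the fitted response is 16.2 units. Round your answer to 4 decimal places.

n = 7, Σx = 67, Σy = 101, Σxy = 1042, Σx² = 725
Sxx = Σx² − (Σx)²/n = 725 − 641.285714 = 83.714286
Sxy = Σxy − (Σx)(Σy)/n = 1042 − 966.714286 = 75.285714
b = Sxy/Sxx = 75.285714/83.714286 = 0.899317
a = ȳ − b·x̄ = 14.428571 − 0.899317·9.571429 = 5.820819
Set a + b·x = 16.2: x = (16.2 − 5.820819) / 0.899317 = 11.541176

11.5412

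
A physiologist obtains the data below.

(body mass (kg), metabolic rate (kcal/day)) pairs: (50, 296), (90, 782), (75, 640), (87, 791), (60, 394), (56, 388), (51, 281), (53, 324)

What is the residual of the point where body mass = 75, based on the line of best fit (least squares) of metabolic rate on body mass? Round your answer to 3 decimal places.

n = 8, Σx = 522, Σy = 3896, Σxy = 278868, Σx² = 35940
Sxx = Σx² − (Σx)²/n = 35940 − 34060.5 = 1879.5
Sxy = Σxy − (Σx)(Σy)/n = 278868 − 254214 = 24654
b = Sxy/Sxx = 24654/1879.5 = 13.117318
a = ȳ − b·x̄ = 487 − 13.117318·65.25 = -368.905028
ŷ(75) = -368.905028 + 13.117318·75 = 614.893855
residual = y − ŷ = 640 − 614.893855 = 25.106145

25.106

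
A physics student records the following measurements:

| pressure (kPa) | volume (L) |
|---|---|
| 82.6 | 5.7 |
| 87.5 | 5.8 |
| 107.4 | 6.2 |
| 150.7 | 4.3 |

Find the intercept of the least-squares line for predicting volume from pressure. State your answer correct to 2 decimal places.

n = 4, Σx = 428.2, Σy = 22, Σxy = 2292.21, Σx² = 48724.26
Sxx = Σx² − (Σx)²/n = 48724.26 − 45838.81 = 2885.45
Sxy = Σxy − (Σx)(Σy)/n = 2292.21 − 2355.1 = -62.89
b = Sxy/Sxx = -62.89/2885.45 = -0.021796
a = ȳ − b·x̄ = 5.5 − (-0.021796)·107.05 = 7.833215

7.83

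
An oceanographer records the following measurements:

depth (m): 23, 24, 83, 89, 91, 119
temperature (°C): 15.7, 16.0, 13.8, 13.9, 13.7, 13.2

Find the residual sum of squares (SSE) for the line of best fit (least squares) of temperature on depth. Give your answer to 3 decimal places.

0.179

n = 6, Σx = 429, Σy = 86.3, Σxy = 5945.1, Σx² = 38357, Σy² = 1248.07
Sxx = Σx² − (Σx)²/n = 38357 − 30673.5 = 7683.5
Sxy = Σxy − (Σx)(Σy)/n = 5945.1 − 6170.45 = -225.35
Syy = Σy² − (Σy)²/n = 1248.07 − 1241.281667 = 6.788333
b = Sxy/Sxx = -225.35/7683.5 = -0.029329
SSE = Syy − b·Sxy = 6.788333 − (-0.029329)·(-225.35) = 0.179025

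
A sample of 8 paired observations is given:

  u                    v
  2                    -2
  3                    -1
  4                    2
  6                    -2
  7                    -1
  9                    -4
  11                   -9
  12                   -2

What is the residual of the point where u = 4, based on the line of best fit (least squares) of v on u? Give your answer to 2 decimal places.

n = 8, Σx = 54, Σy = -19, Σxy = -177, Σx² = 460
Sxx = Σx² − (Σx)²/n = 460 − 364.5 = 95.5
Sxy = Σxy − (Σx)(Σy)/n = -177 − (-128.25) = -48.75
b = Sxy/Sxx = -48.75/95.5 = -0.510471
a = ȳ − b·x̄ = -2.375 − (-0.510471)·6.75 = 1.070681
ŷ(4) = 1.070681 + (-0.510471)·4 = -0.971204
residual = y − ŷ = 2 − (-0.971204) = 2.971204

2.97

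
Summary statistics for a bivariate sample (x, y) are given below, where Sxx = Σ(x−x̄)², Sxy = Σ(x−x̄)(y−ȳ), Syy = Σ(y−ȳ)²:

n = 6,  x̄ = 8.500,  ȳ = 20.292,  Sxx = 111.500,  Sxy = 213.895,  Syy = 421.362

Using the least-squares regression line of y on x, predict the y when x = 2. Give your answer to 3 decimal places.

7.823

b = Sxy/Sxx = 213.895/111.5 = 1.918341
a = ȳ − b·x̄ = 20.292 − 1.918341·8.5 = 3.986103
ŷ(2) = a + b·2 = 3.986103 + 1.918341·2 = 7.822785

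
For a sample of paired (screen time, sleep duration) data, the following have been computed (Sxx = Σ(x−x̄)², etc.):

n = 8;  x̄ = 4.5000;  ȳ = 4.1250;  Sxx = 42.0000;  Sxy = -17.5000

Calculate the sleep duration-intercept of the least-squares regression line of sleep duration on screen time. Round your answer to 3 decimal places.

b = Sxy/Sxx = -17.5/42 = -0.416667
a = ȳ − b·x̄ = 4.125 − (-0.416667)·4.5 = 6

6.000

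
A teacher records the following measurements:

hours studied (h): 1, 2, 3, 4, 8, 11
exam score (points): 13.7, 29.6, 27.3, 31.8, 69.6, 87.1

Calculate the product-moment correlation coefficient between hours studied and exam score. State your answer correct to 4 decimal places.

0.9877

n = 6, Σx = 29, Σy = 259.1, Σxy = 1796.9, Σx² = 215, Σy² = 15250.95
Sxx = Σx² − (Σx)²/n = 215 − 140.166667 = 74.833333
Sxy = Σxy − (Σx)(Σy)/n = 1796.9 − 1252.316667 = 544.583333
Syy = Σy² − (Σy)²/n = 15250.95 − 11188.801667 = 4062.148333
r = Sxy/√(Sxx·Syy) = 544.583333/√(303984.100278) = 544.583333/551.347531 = 0.987732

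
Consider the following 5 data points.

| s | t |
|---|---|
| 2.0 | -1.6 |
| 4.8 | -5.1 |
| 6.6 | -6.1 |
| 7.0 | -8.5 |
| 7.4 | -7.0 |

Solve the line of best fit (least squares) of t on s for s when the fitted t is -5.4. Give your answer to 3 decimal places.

5.325

n = 5, Σx = 27.8, Σy = -28.3, Σxy = -179.24, Σx² = 174.36
Sxx = Σx² − (Σx)²/n = 174.36 − 154.568 = 19.792
Sxy = Σxy − (Σx)(Σy)/n = -179.24 − (-157.348) = -21.892
b = Sxy/Sxx = -21.892/19.792 = -1.106103
a = ȳ − b·x̄ = -5.66 − (-1.106103)·5.56 = 0.489935
Set a + b·x = -5.4: x = (-5.4 − 0.489935) / (-1.106103) = 5.324941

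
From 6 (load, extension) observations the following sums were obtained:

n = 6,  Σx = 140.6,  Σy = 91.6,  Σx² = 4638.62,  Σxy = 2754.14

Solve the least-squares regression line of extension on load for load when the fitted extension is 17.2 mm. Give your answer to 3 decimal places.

27.709

Sxx = Σx² − (Σx)²/n = 4638.62 − 3294.726667 = 1343.893333
Sxy = Σxy − (Σx)(Σy)/n = 2754.14 − 2146.493333 = 607.646667
b = Sxy/Sxx = 607.646667/1343.893333 = 0.452154
a = ȳ − b·x̄ = 15.266667 − 0.452154·23.433333 = 4.671193
Set a + b·x = 17.2: x = (17.2 − 4.671193) / 0.452154 = 27.709163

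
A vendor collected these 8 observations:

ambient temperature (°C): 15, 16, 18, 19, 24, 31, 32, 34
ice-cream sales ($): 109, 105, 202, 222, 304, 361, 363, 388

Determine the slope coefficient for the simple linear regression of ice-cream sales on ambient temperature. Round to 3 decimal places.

n = 8, Σx = 189, Σy = 2054, Σxy = 54464, Σx² = 4883
Sxx = Σx² − (Σx)²/n = 4883 − 4465.125 = 417.875
Sxy = Σxy − (Σx)(Σy)/n = 54464 − 48525.75 = 5938.25
b = Sxy/Sxx = 5938.25/417.875 = 14.210589

14.211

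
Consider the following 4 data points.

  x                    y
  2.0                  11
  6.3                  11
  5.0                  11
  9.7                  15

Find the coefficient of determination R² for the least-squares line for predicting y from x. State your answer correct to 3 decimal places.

n = 4, Σx = 23, Σy = 48, Σxy = 291.8, Σx² = 162.78, Σy² = 588
Sxx = Σx² − (Σx)²/n = 162.78 − 132.25 = 30.53
Sxy = Σxy − (Σx)(Σy)/n = 291.8 − 276 = 15.8
Syy = Σy² − (Σy)²/n = 588 − 576 = 12
R² = Sxy²/(Sxx·Syy) = (15.8)²/(30.53·12) = 0.681406

0.681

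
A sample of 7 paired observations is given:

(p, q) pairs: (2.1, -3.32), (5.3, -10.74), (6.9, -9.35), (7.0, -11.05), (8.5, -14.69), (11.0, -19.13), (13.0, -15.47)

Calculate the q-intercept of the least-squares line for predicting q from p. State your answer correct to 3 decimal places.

n = 7, Σx = 53.8, Σy = -83.75, Σxy = -742.164, Σx² = 491.36
Sxx = Σx² − (Σx)²/n = 491.36 − 413.491429 = 77.868571
Sxy = Σxy − (Σx)(Σy)/n = -742.164 − (-643.678571) = -98.485429
b = Sxy/Sxx = -98.485429/77.868571 = -1.264765
a = ȳ − b·x̄ = -11.964286 − (-1.264765)·7.685714 = -2.243665

-2.244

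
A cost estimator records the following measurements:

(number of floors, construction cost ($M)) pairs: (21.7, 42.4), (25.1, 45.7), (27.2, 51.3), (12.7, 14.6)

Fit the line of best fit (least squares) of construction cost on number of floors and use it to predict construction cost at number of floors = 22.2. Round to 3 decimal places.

n = 4, Σx = 86.7, Σy = 154, Σxy = 3647.93, Σx² = 2002.03
Sxx = Σx² − (Σx)²/n = 2002.03 − 1879.2225 = 122.8075
Sxy = Σxy − (Σx)(Σy)/n = 3647.93 − 3337.95 = 309.98
b = Sxy/Sxx = 309.98/122.8075 = 2.524113
a = ȳ − b·x̄ = 38.5 − 2.524113·21.675 = -16.210148
ŷ(22.2) = a + b·22.2 = -16.210148 + 2.524113·22.2 = 39.825159

39.825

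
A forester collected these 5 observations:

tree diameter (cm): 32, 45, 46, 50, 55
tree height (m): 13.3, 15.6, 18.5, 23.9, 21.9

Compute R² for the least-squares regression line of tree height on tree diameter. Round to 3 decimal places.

0.737

n = 5, Σx = 228, Σy = 93.2, Σxy = 4378.1, Σx² = 10690, Σy² = 1813.32
Sxx = Σx² − (Σx)²/n = 10690 − 10396.8 = 293.2
Sxy = Σxy − (Σx)(Σy)/n = 4378.1 − 4249.92 = 128.18
Syy = Σy² − (Σy)²/n = 1813.32 − 1737.248 = 76.072
R² = Sxy²/(Sxx·Syy) = (128.18)²/(293.2·76.072) = 0.736634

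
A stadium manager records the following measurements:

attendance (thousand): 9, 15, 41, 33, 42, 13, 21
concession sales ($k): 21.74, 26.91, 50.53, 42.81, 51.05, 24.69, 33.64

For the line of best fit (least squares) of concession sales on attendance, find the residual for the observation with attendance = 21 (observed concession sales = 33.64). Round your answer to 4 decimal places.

1.1828

n = 7, Σx = 174, Σy = 251.37, Σxy = 7255.28, Σx² = 5450
Sxx = Σx² − (Σx)²/n = 5450 − 4325.142857 = 1124.857143
Sxy = Σxy − (Σx)(Σy)/n = 7255.28 − 6248.34 = 1006.94
b = Sxy/Sxx = 1006.94/1124.857143 = 0.895171
a = ȳ − b·x̄ = 35.91 − 0.895171·24.857143 = 13.658595
ŷ(21) = 13.658595 + 0.895171·21 = 32.457196
residual = y − ŷ = 33.64 − 32.457196 = 1.182804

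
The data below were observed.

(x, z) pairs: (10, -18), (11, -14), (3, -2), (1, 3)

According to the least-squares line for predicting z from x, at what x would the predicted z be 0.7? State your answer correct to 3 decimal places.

n = 4, Σx = 25, Σy = -31, Σxy = -337, Σx² = 231
Sxx = Σx² − (Σx)²/n = 231 − 156.25 = 74.75
Sxy = Σxy − (Σx)(Σy)/n = -337 − (-193.75) = -143.25
b = Sxy/Sxx = -143.25/74.75 = -1.916388
a = ȳ − b·x̄ = -7.75 − (-1.916388)·6.25 = 4.227425
Set a + b·x = 0.7: x = (0.7 − 4.227425) / (-1.916388) = 1.840663

1.841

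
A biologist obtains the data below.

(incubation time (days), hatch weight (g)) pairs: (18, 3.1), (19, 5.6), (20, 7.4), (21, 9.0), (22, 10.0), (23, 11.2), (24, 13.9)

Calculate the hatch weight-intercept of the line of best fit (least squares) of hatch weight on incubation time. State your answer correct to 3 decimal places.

n = 7, Σx = 147, Σy = 60.2, Σxy = 1310.4, Σx² = 3115
Sxx = Σx² − (Σx)²/n = 3115 − 3087 = 28
Sxy = Σxy − (Σx)(Σy)/n = 1310.4 − 1264.2 = 46.2
b = Sxy/Sxx = 46.2/28 = 1.65
a = ȳ − b·x̄ = 8.6 − 1.65·21 = -26.05

-26.050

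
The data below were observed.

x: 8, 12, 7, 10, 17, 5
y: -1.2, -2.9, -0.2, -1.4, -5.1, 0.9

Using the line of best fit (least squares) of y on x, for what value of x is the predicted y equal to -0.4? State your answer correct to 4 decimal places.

n = 6, Σx = 59, Σy = -9.9, Σxy = -142, Σx² = 671
Sxx = Σx² − (Σx)²/n = 671 − 580.166667 = 90.833333
Sxy = Σxy − (Σx)(Σy)/n = -142 − (-97.35) = -44.65
b = Sxy/Sxx = -44.65/90.833333 = -0.491560
a = ȳ − b·x̄ = -1.65 − (-0.491560)·9.833333 = 3.183670
Set a + b·x = -0.4: x = (-0.4 − 3.183670) / (-0.491560) = 7.290407

7.2904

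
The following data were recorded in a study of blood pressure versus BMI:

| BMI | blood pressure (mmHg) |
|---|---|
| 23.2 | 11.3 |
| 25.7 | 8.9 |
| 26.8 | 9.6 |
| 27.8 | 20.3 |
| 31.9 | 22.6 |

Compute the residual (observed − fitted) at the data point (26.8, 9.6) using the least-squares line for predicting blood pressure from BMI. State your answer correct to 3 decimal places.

n = 5, Σx = 135.4, Σy = 72.7, Σxy = 2033.45, Σx² = 3707.42
Sxx = Σx² − (Σx)²/n = 3707.42 − 3666.632 = 40.788
Sxy = Σxy − (Σx)(Σy)/n = 2033.45 − 1968.716 = 64.734
b = Sxy/Sxx = 64.734/40.788 = 1.587084
a = ȳ − b·x̄ = 14.54 − 1.587084·27.08 = -28.438247
ŷ(26.8) = -28.438247 + 1.587084·26.8 = 14.095616
residual = y − ŷ = 9.6 − 14.095616 = -4.495616

-4.496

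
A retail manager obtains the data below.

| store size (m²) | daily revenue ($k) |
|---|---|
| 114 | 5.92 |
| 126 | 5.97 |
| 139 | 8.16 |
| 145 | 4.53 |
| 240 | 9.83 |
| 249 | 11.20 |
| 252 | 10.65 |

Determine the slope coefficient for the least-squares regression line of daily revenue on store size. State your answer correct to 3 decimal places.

0.037

n = 7, Σx = 1265, Σy = 56.26, Σxy = 11049.99, Σx² = 252323
Sxx = Σx² − (Σx)²/n = 252323 − 228603.571429 = 23719.428571
Sxy = Σxy − (Σx)(Σy)/n = 11049.99 − 10166.985714 = 883.004286
b = Sxy/Sxx = 883.004286/23719.428571 = 0.037227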